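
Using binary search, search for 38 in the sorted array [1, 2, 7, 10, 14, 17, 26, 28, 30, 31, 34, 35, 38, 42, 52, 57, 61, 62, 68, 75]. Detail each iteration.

Binary search for 38 in [1, 2, 7, 10, 14, 17, 26, 28, 30, 31, 34, 35, 38, 42, 52, 57, 61, 62, 68, 75]:

lo=0, hi=19, mid=9, arr[mid]=31 -> 31 < 38, search right half
lo=10, hi=19, mid=14, arr[mid]=52 -> 52 > 38, search left half
lo=10, hi=13, mid=11, arr[mid]=35 -> 35 < 38, search right half
lo=12, hi=13, mid=12, arr[mid]=38 -> Found target at index 12!

Binary search finds 38 at index 12 after 4 comparisons. The search repeatedly halves the search space by comparing with the middle element.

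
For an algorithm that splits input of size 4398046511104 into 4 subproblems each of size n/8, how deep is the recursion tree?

For divide and conquer with division factor 8:

Problem sizes at each level:
Level 0: 4398046511104
Level 1: 549755813888
Level 2: 68719476736
Level 3: 8589934592
Level 4: 1073741824
Level 5: 134217728
Level 6: 16777216
Level 7: 2097152
Level 8: 262144
Level 9: 32768
Level 10: 4096
Level 11: 512
Level 12: 64
Level 13: 8
Level 14: 1

The root is level 0 and the size-1 base case is level 14 (the tree spans levels 0 through 14, i.e. 15 levels counting the root), so the depth is the number of divisions: log_8(4398046511104) = 14

The recursion tree depth is log_8(4398046511104) = 14. At each level, the problem size is divided by 8, so it takes 14 divisions to reduce to a base case of size 1. The algorithm makes 4 recursive calls at each level.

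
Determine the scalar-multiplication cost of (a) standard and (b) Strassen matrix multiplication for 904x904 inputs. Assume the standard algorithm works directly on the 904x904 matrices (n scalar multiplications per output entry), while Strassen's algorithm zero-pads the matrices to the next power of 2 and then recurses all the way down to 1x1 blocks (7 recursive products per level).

Matrix multiplication for 904x904 matrices:

Strassen's algorithm requires power-of-2 dimensions. Pad 904x904 to 1024x1024 (next power of 2).

Standard algorithm: 904^3 = 738763264 multiplications
Strassen's algorithm: 7^(log2(1024)) = 7^10 = 282475249 multiplications
Savings: 738763264 - 282475249 = 456288015 multiplications

Standard: 738763264 multiplications (904^3). Strassen: 282475249 multiplications (7^10, after padding to 1024x1024). Strassen reduces 8 recursive multiplications to 7 at each level.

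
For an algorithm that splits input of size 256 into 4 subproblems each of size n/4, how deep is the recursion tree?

For divide and conquer with division factor 4:

Problem sizes at each level:
Level 0: 256
Level 1: 64
Level 2: 16
Level 3: 4
Level 4: 1

The root is level 0 and the size-1 base case is level 4 (the tree spans levels 0 through 4, i.e. 5 levels counting the root), so the depth is the number of divisions: log_4(256) = 4

The recursion tree depth is log_4(256) = 4. At each level, the problem size is divided by 4, so it takes 4 divisions to reduce to a base case of size 1. The algorithm makes 4 recursive calls at each level.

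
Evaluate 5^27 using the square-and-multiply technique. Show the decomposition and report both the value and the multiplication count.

Computing 5^27 by squaring (build up from 5^1; each line after the first costs one multiplication):

5^1 = 5
5^2 = (5^1)^2 = 5^2 = 25
5^3 = 5 * 5^2 = 5 * 25 = 125
5^6 = (5^3)^2 = 125^2 = 15625
5^12 = (5^6)^2 = 15625^2 = 244140625
5^13 = 5 * 5^12 = 5 * 244140625 = 1220703125
5^26 = (5^13)^2 = 1220703125^2 = 1490116119384765625
5^27 = 5 * 5^26 = 5 * 1490116119384765625 = 7450580596923828125

Result: 7450580596923828125
Multiplications needed: 7 (7 lines after 5^1)

5^27 = 7450580596923828125. Using exponentiation by squaring, this requires 7 multiplications. The key idea: if the exponent is even, square the half-power; if odd, multiply by the base once.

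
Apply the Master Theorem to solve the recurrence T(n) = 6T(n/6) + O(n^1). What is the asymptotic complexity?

Master Theorem for T(n) = 6T(n/6) + O(n^1):

a = 6, b = 6, c = 1
log_b(a) = log_6(6) = 1.0000

Case 2: c = 1 = log_6(6) = 1.0000
T(n) = O(n^1 log n) = O(n log n)

For T(n) = 6T(n/6) + O(n^1): log_6(6) = 1.0000. This is Case 2 of the Master Theorem (c = log_b(a), equal work at all levels), giving O(n log n).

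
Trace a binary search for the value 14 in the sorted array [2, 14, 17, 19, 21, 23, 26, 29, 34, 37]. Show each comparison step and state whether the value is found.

Binary search for 14 in [2, 14, 17, 19, 21, 23, 26, 29, 34, 37]:

lo=0, hi=9, mid=4, arr[mid]=21 -> 21 > 14, search left half
lo=0, hi=3, mid=1, arr[mid]=14 -> Found target at index 1!

Binary search finds 14 at index 1 after 2 comparisons. The search repeatedly halves the search space by comparing with the middle element.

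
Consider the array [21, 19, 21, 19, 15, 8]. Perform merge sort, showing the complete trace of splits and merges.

Merge sort trace:

Split: [21, 19, 21, 19, 15, 8] -> [21, 19, 21] and [19, 15, 8]
  Split: [21, 19, 21] -> [21] and [19, 21]
    Split: [19, 21] -> [19] and [21]
    Merge: [19] + [21] -> [19, 21]
  Merge: [21] + [19, 21] -> [19, 21, 21]
  Split: [19, 15, 8] -> [19] and [15, 8]
    Split: [15, 8] -> [15] and [8]
    Merge: [15] + [8] -> [8, 15]
  Merge: [19] + [8, 15] -> [8, 15, 19]
Merge: [19, 21, 21] + [8, 15, 19] -> [8, 15, 19, 19, 21, 21]

Final sorted array: [8, 15, 19, 19, 21, 21]

The merge sort proceeds by recursively splitting the array and merging sorted halves.
After all merges, the sorted array is [8, 15, 19, 19, 21, 21].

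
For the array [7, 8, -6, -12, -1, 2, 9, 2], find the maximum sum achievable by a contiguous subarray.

Using Kadane's algorithm on [7, 8, -6, -12, -1, 2, 9, 2]:

Scanning through the array:
Position 1 (value 8): max_ending_here = 15, max_so_far = 15
Position 2 (value -6): max_ending_here = 9, max_so_far = 15
Position 3 (value -12): max_ending_here = -3, max_so_far = 15
Position 4 (value -1): max_ending_here = -1, max_so_far = 15
Position 5 (value 2): max_ending_here = 2, max_so_far = 15
Position 6 (value 9): max_ending_here = 11, max_so_far = 15
Position 7 (value 2): max_ending_here = 13, max_so_far = 15

Maximum subarray: [7, 8]
Maximum sum: 15

The maximum subarray is [7, 8] with sum 15. This subarray runs from index 0 to index 1.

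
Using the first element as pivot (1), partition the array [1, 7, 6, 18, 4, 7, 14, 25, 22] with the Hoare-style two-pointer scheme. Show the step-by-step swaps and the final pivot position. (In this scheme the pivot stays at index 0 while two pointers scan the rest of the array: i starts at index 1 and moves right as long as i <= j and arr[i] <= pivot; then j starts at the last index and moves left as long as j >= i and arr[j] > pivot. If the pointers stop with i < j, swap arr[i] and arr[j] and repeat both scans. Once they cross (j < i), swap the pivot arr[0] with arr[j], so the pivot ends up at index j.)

Hoare-style two-pointer partition with pivot = 1:

Initial array: [1, 7, 6, 18, 4, 7, 14, 25, 22]

Pointers start at i = 1, j = 8.
i ends at 1, j ends at 0: the pointers have crossed (j < i), so scanning stops.

j = 0, so swapping arr[0] with arr[j] leaves the pivot at position 0: [1, 7, 6, 18, 4, 7, 14, 25, 22]
Pivot position: 0

After partitioning with pivot 1, the array becomes [1, 7, 6, 18, 4, 7, 14, 25, 22]. The pivot is placed at index 0. All elements to the left of the pivot are <= 1, and all elements to the right are > 1.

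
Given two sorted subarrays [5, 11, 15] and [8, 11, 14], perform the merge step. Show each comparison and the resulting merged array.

Merging process:

Compare 5 vs 8: take 5 from left. Merged: [5]
Compare 11 vs 8: take 8 from right. Merged: [5, 8]
Compare 11 vs 11: take 11 from left. Merged: [5, 8, 11]
Compare 15 vs 11: take 11 from right. Merged: [5, 8, 11, 11]
Compare 15 vs 14: take 14 from right. Merged: [5, 8, 11, 11, 14]
Append remaining from left: [15]. Merged: [5, 8, 11, 11, 14, 15]

Final merged array: [5, 8, 11, 11, 14, 15]
Total comparisons: 5

The merged array is [5, 8, 11, 11, 14, 15], requiring 5 comparisons. The merge step runs in O(n) time where n is the total number of elements.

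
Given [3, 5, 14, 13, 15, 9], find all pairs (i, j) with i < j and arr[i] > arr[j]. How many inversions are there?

Finding inversions in [3, 5, 14, 13, 15, 9]:

(2, 3): arr[2]=14 > arr[3]=13
(2, 5): arr[2]=14 > arr[5]=9
(3, 5): arr[3]=13 > arr[5]=9
(4, 5): arr[4]=15 > arr[5]=9

Total inversions: 4

The array has 4 inversion(s): (2,3), (2,5), (3,5), (4,5). Each pair (i,j) satisfies i < j and arr[i] > arr[j].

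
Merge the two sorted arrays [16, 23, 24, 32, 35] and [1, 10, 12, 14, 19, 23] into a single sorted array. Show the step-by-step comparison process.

Merging process:

Compare 16 vs 1: take 1 from right. Merged: [1]
Compare 16 vs 10: take 10 from right. Merged: [1, 10]
Compare 16 vs 12: take 12 from right. Merged: [1, 10, 12]
Compare 16 vs 14: take 14 from right. Merged: [1, 10, 12, 14]
Compare 16 vs 19: take 16 from left. Merged: [1, 10, 12, 14, 16]
Compare 23 vs 19: take 19 from right. Merged: [1, 10, 12, 14, 16, 19]
Compare 23 vs 23: take 23 from left. Merged: [1, 10, 12, 14, 16, 19, 23]
Compare 24 vs 23: take 23 from right. Merged: [1, 10, 12, 14, 16, 19, 23, 23]
Append remaining from left: [24, 32, 35]. Merged: [1, 10, 12, 14, 16, 19, 23, 23, 24, 32, 35]

Final merged array: [1, 10, 12, 14, 16, 19, 23, 23, 24, 32, 35]
Total comparisons: 8

The merged array is [1, 10, 12, 14, 16, 19, 23, 23, 24, 32, 35], requiring 8 comparisons. The merge step runs in O(n) time where n is the total number of elements.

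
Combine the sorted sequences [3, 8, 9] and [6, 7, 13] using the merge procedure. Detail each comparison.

Merging process:

Compare 3 vs 6: take 3 from left. Merged: [3]
Compare 8 vs 6: take 6 from right. Merged: [3, 6]
Compare 8 vs 7: take 7 from right. Merged: [3, 6, 7]
Compare 8 vs 13: take 8 from left. Merged: [3, 6, 7, 8]
Compare 9 vs 13: take 9 from left. Merged: [3, 6, 7, 8, 9]
Append remaining from right: [13]. Merged: [3, 6, 7, 8, 9, 13]

Final merged array: [3, 6, 7, 8, 9, 13]
Total comparisons: 5

The merged array is [3, 6, 7, 8, 9, 13], requiring 5 comparisons. The merge step runs in O(n) time where n is the total number of elements.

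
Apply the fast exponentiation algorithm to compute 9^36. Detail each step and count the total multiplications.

Computing 9^36 by squaring (build up from 9^1; each line after the first costs one multiplication):

9^1 = 9
9^2 = (9^1)^2 = 9^2 = 81
9^4 = (9^2)^2 = 81^2 = 6561
9^8 = (9^4)^2 = 6561^2 = 43046721
9^9 = 9 * 9^8 = 9 * 43046721 = 387420489
9^18 = (9^9)^2 = 387420489^2 = 150094635296999121
9^36 = (9^18)^2 = 150094635296999121^2 = 22528399544939174411840147874772641

Result: 22528399544939174411840147874772641
Multiplications needed: 6 (6 lines after 9^1)

9^36 = 22528399544939174411840147874772641. Using exponentiation by squaring, this requires 6 multiplications. The key idea: if the exponent is even, square the half-power; if odd, multiply by the base once.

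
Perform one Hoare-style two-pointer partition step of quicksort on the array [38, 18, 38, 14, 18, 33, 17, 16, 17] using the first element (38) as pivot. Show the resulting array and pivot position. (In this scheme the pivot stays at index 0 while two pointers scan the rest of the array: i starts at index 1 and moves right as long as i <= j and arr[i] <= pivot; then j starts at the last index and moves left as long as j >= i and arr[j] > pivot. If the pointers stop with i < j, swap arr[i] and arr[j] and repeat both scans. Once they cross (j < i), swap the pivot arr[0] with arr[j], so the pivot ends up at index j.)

Hoare-style two-pointer partition with pivot = 38:

Initial array: [38, 18, 38, 14, 18, 33, 17, 16, 17]

Pointers start at i = 1, j = 8.
i ends at 9, j ends at 8: the pointers have crossed (j < i), so scanning stops.

Swap pivot arr[0] with arr[8] to place pivot at position 8: [17, 18, 38, 14, 18, 33, 17, 16, 38]
Pivot position: 8

After partitioning with pivot 38, the array becomes [17, 18, 38, 14, 18, 33, 17, 16, 38]. The pivot is placed at index 8. All elements to the left of the pivot are <= 38, and all elements to the right are > 38.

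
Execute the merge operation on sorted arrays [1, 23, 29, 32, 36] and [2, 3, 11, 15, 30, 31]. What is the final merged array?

Merging process:

Compare 1 vs 2: take 1 from left. Merged: [1]
Compare 23 vs 2: take 2 from right. Merged: [1, 2]
Compare 23 vs 3: take 3 from right. Merged: [1, 2, 3]
Compare 23 vs 11: take 11 from right. Merged: [1, 2, 3, 11]
Compare 23 vs 15: take 15 from right. Merged: [1, 2, 3, 11, 15]
Compare 23 vs 30: take 23 from left. Merged: [1, 2, 3, 11, 15, 23]
Compare 29 vs 30: take 29 from left. Merged: [1, 2, 3, 11, 15, 23, 29]
Compare 32 vs 30: take 30 from right. Merged: [1, 2, 3, 11, 15, 23, 29, 30]
Compare 32 vs 31: take 31 from right. Merged: [1, 2, 3, 11, 15, 23, 29, 30, 31]
Append remaining from left: [32, 36]. Merged: [1, 2, 3, 11, 15, 23, 29, 30, 31, 32, 36]

Final merged array: [1, 2, 3, 11, 15, 23, 29, 30, 31, 32, 36]
Total comparisons: 9

The merged array is [1, 2, 3, 11, 15, 23, 29, 30, 31, 32, 36], requiring 9 comparisons. The merge step runs in O(n) time where n is the total number of elements.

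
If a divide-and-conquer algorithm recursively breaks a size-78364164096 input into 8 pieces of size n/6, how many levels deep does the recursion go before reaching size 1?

For divide and conquer with division factor 6:

Problem sizes at each level:
Level 0: 78364164096
Level 1: 13060694016
Level 2: 2176782336
Level 3: 362797056
Level 4: 60466176
Level 5: 10077696
Level 6: 1679616
Level 7: 279936
Level 8: 46656
Level 9: 7776
Level 10: 1296
Level 11: 216
Level 12: 36
Level 13: 6
Level 14: 1

The root is level 0 and the size-1 base case is level 14 (the tree spans levels 0 through 14, i.e. 15 levels counting the root), so the depth is the number of divisions: log_6(78364164096) = 14

The recursion tree depth is log_6(78364164096) = 14. At each level, the problem size is divided by 6, so it takes 14 divisions to reduce to a base case of size 1. The algorithm makes 8 recursive calls at each level.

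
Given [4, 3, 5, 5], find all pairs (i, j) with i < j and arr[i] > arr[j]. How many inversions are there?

Finding inversions in [4, 3, 5, 5]:

(0, 1): arr[0]=4 > arr[1]=3

Total inversions: 1

The array has 1 inversion(s): (0,1). Each pair (i,j) satisfies i < j and arr[i] > arr[j].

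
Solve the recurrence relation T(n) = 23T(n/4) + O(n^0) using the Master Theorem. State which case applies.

Master Theorem for T(n) = 23T(n/4) + O(n^0):

a = 23, b = 4, c = 0
log_b(a) = log_4(23) = 2.2618

Case 1: c = 0 < log_4(23) = 2.2618
T(n) = O(n^(log_4 23))

For T(n) = 23T(n/4) + O(n^0): log_4(23) = 2.2618. This is Case 1 of the Master Theorem (c < log_b(a), work dominated by leaves), giving O(n^(log_4 23)).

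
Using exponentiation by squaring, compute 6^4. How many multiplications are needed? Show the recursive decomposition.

Computing 6^4 by squaring (build up from 6^1; each line after the first costs one multiplication):

6^1 = 6
6^2 = (6^1)^2 = 6^2 = 36
6^4 = (6^2)^2 = 36^2 = 1296

Result: 1296
Multiplications needed: 2 (2 lines after 6^1)

6^4 = 1296. Using exponentiation by squaring, this requires 2 multiplications. The key idea: if the exponent is even, square the half-power; if odd, multiply by the base once.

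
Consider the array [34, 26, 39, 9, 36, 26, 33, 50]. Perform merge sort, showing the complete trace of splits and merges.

Merge sort trace:

Split: [34, 26, 39, 9, 36, 26, 33, 50] -> [34, 26, 39, 9] and [36, 26, 33, 50]
  Split: [34, 26, 39, 9] -> [34, 26] and [39, 9]
    Split: [34, 26] -> [34] and [26]
    Merge: [34] + [26] -> [26, 34]
    Split: [39, 9] -> [39] and [9]
    Merge: [39] + [9] -> [9, 39]
  Merge: [26, 34] + [9, 39] -> [9, 26, 34, 39]
  Split: [36, 26, 33, 50] -> [36, 26] and [33, 50]
    Split: [36, 26] -> [36] and [26]
    Merge: [36] + [26] -> [26, 36]
    Split: [33, 50] -> [33] and [50]
    Merge: [33] + [50] -> [33, 50]
  Merge: [26, 36] + [33, 50] -> [26, 33, 36, 50]
Merge: [9, 26, 34, 39] + [26, 33, 36, 50] -> [9, 26, 26, 33, 34, 36, 39, 50]

Final sorted array: [9, 26, 26, 33, 34, 36, 39, 50]

The merge sort proceeds by recursively splitting the array and merging sorted halves.
After all merges, the sorted array is [9, 26, 26, 33, 34, 36, 39, 50].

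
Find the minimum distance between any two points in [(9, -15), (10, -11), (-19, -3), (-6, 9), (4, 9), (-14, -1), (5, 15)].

Computing all pairwise distances among 7 points:

d((9, -15), (10, -11)) = 4.1231 <-- minimum
d((9, -15), (-19, -3)) = 30.4631
d((9, -15), (-6, 9)) = 28.3019
d((9, -15), (4, 9)) = 24.5153
d((9, -15), (-14, -1)) = 26.9258
d((9, -15), (5, 15)) = 30.2655
d((10, -11), (-19, -3)) = 30.0832
d((10, -11), (-6, 9)) = 25.6125
d((10, -11), (4, 9)) = 20.8806
d((10, -11), (-14, -1)) = 26.0
d((10, -11), (5, 15)) = 26.4764
d((-19, -3), (-6, 9)) = 17.6918
d((-19, -3), (4, 9)) = 25.9422
d((-19, -3), (-14, -1)) = 5.3852
d((-19, -3), (5, 15)) = 30.0
d((-6, 9), (4, 9)) = 10.0
d((-6, 9), (-14, -1)) = 12.8062
d((-6, 9), (5, 15)) = 12.53
d((4, 9), (-14, -1)) = 20.5913
d((4, 9), (5, 15)) = 6.0828
d((-14, -1), (5, 15)) = 24.8395

Closest pair: (9, -15) and (10, -11) with distance 4.1231

The closest pair is (9, -15) and (10, -11) with Euclidean distance 4.1231. For 7 points, brute-force pairwise comparison is shown above. For large n, the divide-and-conquer algorithm (sort by x, recurse on halves, check the dividing strip) achieves O(n log n).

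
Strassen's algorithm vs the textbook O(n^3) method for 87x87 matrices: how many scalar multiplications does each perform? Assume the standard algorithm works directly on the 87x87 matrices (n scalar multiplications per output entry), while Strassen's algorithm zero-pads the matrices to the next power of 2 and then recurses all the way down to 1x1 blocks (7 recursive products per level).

Matrix multiplication for 87x87 matrices:

Strassen's algorithm requires power-of-2 dimensions. Pad 87x87 to 128x128 (next power of 2).

Standard algorithm: 87^3 = 658503 multiplications
Strassen's algorithm: 7^(log2(128)) = 7^7 = 823543 multiplications
Difference: 658503 - 823543 = -165040 (Strassen uses MORE here due to padding overhead — for small or just-over-power-of-2 n, padding can outweigh the per-level savings)

Standard: 658503 multiplications (87^3). Strassen: 823543 multiplications (7^7, after padding to 128x128). Strassen reduces 8 recursive multiplications to 7 at each level.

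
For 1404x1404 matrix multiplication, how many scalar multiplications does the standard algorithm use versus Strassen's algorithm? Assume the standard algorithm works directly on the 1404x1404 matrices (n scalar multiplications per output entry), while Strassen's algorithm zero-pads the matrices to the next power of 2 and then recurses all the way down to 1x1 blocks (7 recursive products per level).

Matrix multiplication for 1404x1404 matrices:

Strassen's algorithm requires power-of-2 dimensions. Pad 1404x1404 to 2048x2048 (next power of 2).

Standard algorithm: 1404^3 = 2767587264 multiplications
Strassen's algorithm: 7^(log2(2048)) = 7^11 = 1977326743 multiplications
Savings: 2767587264 - 1977326743 = 790260521 multiplications

Standard: 2767587264 multiplications (1404^3). Strassen: 1977326743 multiplications (7^11, after padding to 2048x2048). Strassen reduces 8 recursive multiplications to 7 at each level.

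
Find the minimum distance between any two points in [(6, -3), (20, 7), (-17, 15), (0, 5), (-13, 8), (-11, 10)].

Computing all pairwise distances among 6 points:

d((6, -3), (20, 7)) = 17.2047
d((6, -3), (-17, 15)) = 29.2062
d((6, -3), (0, 5)) = 10.0
d((6, -3), (-13, 8)) = 21.9545
d((6, -3), (-11, 10)) = 21.4009
d((20, 7), (-17, 15)) = 37.855
d((20, 7), (0, 5)) = 20.0998
d((20, 7), (-13, 8)) = 33.0151
d((20, 7), (-11, 10)) = 31.1448
d((-17, 15), (0, 5)) = 19.7231
d((-17, 15), (-13, 8)) = 8.0623
d((-17, 15), (-11, 10)) = 7.8102
d((0, 5), (-13, 8)) = 13.3417
d((0, 5), (-11, 10)) = 12.083
d((-13, 8), (-11, 10)) = 2.8284 <-- minimum

Closest pair: (-13, 8) and (-11, 10) with distance 2.8284

The closest pair is (-13, 8) and (-11, 10) with Euclidean distance 2.8284. For 6 points, brute-force pairwise comparison is shown above. For large n, the divide-and-conquer algorithm (sort by x, recurse on halves, check the dividing strip) achieves O(n log n).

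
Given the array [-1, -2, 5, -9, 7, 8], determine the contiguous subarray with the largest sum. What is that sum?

Using Kadane's algorithm on [-1, -2, 5, -9, 7, 8]:

Scanning through the array:
Position 1 (value -2): max_ending_here = -2, max_so_far = -1
Position 2 (value 5): max_ending_here = 5, max_so_far = 5
Position 3 (value -9): max_ending_here = -4, max_so_far = 5
Position 4 (value 7): max_ending_here = 7, max_so_far = 7
Position 5 (value 8): max_ending_here = 15, max_so_far = 15

Maximum subarray: [7, 8]
Maximum sum: 15

The maximum subarray is [7, 8] with sum 15. This subarray runs from index 4 to index 5.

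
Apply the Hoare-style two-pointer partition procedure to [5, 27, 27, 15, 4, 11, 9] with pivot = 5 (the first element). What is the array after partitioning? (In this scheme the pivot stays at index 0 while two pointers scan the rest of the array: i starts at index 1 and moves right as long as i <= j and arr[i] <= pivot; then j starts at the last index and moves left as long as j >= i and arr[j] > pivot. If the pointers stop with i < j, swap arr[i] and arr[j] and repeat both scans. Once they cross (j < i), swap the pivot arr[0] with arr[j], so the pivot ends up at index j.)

Hoare-style two-pointer partition with pivot = 5:

Initial array: [5, 27, 27, 15, 4, 11, 9]

Pointers start at i = 1, j = 6.
i stops at index 1 (arr[1]=27 > 5), j stops at index 4 (arr[4]=4 <= 5): swap arr[1] and arr[4], array becomes [5, 4, 27, 15, 27, 11, 9]
i ends at 2, j ends at 1: the pointers have crossed (j < i), so scanning stops.

Swap pivot arr[0] with arr[1] to place pivot at position 1: [4, 5, 27, 15, 27, 11, 9]
Pivot position: 1

After partitioning with pivot 5, the array becomes [4, 5, 27, 15, 27, 11, 9]. The pivot is placed at index 1. All elements to the left of the pivot are <= 5, and all elements to the right are > 5.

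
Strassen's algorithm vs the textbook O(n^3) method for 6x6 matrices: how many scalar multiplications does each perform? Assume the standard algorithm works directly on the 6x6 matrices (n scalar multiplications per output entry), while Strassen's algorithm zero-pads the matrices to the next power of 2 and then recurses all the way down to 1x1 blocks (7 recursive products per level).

Matrix multiplication for 6x6 matrices:

Strassen's algorithm requires power-of-2 dimensions. Pad 6x6 to 8x8 (next power of 2).

Standard algorithm: 6^3 = 216 multiplications
Strassen's algorithm: 7^(log2(8)) = 7^3 = 343 multiplications
Difference: 216 - 343 = -127 (Strassen uses MORE here due to padding overhead — for small or just-over-power-of-2 n, padding can outweigh the per-level savings)

Standard: 216 multiplications (6^3). Strassen: 343 multiplications (7^3, after padding to 8x8). Strassen reduces 8 recursive multiplications to 7 at each level.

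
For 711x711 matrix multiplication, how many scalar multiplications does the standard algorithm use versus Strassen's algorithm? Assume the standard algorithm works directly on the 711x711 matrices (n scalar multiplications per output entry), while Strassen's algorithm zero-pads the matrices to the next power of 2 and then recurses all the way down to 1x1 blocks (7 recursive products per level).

Matrix multiplication for 711x711 matrices:

Strassen's algorithm requires power-of-2 dimensions. Pad 711x711 to 1024x1024 (next power of 2).

Standard algorithm: 711^3 = 359425431 multiplications
Strassen's algorithm: 7^(log2(1024)) = 7^10 = 282475249 multiplications
Savings: 359425431 - 282475249 = 76950182 multiplications

Standard: 359425431 multiplications (711^3). Strassen: 282475249 multiplications (7^10, after padding to 1024x1024). Strassen reduces 8 recursive multiplications to 7 at each level.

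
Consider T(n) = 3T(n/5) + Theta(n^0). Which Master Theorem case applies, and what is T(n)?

Master Theorem for T(n) = 3T(n/5) + O(n^0):

a = 3, b = 5, c = 0
log_b(a) = log_5(3) = 0.6826

Case 1: c = 0 < log_5(3) = 0.6826
T(n) = O(n^(log_5 3))

For T(n) = 3T(n/5) + O(n^0): log_5(3) = 0.6826. This is Case 1 of the Master Theorem (c < log_b(a), work dominated by leaves), giving O(n^(log_5 3)).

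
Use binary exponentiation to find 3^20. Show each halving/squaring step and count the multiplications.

Computing 3^20 by squaring (build up from 3^1; each line after the first costs one multiplication):

3^1 = 3
3^2 = (3^1)^2 = 3^2 = 9
3^4 = (3^2)^2 = 9^2 = 81
3^5 = 3 * 3^4 = 3 * 81 = 243
3^10 = (3^5)^2 = 243^2 = 59049
3^20 = (3^10)^2 = 59049^2 = 3486784401

Result: 3486784401
Multiplications needed: 5 (5 lines after 3^1)

3^20 = 3486784401. Using exponentiation by squaring, this requires 5 multiplications. The key idea: if the exponent is even, square the half-power; if odd, multiply by the base once.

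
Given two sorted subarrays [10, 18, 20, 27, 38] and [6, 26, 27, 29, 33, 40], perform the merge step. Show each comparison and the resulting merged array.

Merging process:

Compare 10 vs 6: take 6 from right. Merged: [6]
Compare 10 vs 26: take 10 from left. Merged: [6, 10]
Compare 18 vs 26: take 18 from left. Merged: [6, 10, 18]
Compare 20 vs 26: take 20 from left. Merged: [6, 10, 18, 20]
Compare 27 vs 26: take 26 from right. Merged: [6, 10, 18, 20, 26]
Compare 27 vs 27: take 27 from left. Merged: [6, 10, 18, 20, 26, 27]
Compare 38 vs 27: take 27 from right. Merged: [6, 10, 18, 20, 26, 27, 27]
Compare 38 vs 29: take 29 from right. Merged: [6, 10, 18, 20, 26, 27, 27, 29]
Compare 38 vs 33: take 33 from right. Merged: [6, 10, 18, 20, 26, 27, 27, 29, 33]
Compare 38 vs 40: take 38 from left. Merged: [6, 10, 18, 20, 26, 27, 27, 29, 33, 38]
Append remaining from right: [40]. Merged: [6, 10, 18, 20, 26, 27, 27, 29, 33, 38, 40]

Final merged array: [6, 10, 18, 20, 26, 27, 27, 29, 33, 38, 40]
Total comparisons: 10

The merged array is [6, 10, 18, 20, 26, 27, 27, 29, 33, 38, 40], requiring 10 comparisons. The merge step runs in O(n) time where n is the total number of elements.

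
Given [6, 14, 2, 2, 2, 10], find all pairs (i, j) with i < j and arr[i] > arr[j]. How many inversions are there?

Finding inversions in [6, 14, 2, 2, 2, 10]:

(0, 2): arr[0]=6 > arr[2]=2
(0, 3): arr[0]=6 > arr[3]=2
(0, 4): arr[0]=6 > arr[4]=2
(1, 2): arr[1]=14 > arr[2]=2
(1, 3): arr[1]=14 > arr[3]=2
(1, 4): arr[1]=14 > arr[4]=2
(1, 5): arr[1]=14 > arr[5]=10

Total inversions: 7

The array has 7 inversion(s): (0,2), (0,3), (0,4), (1,2), (1,3), (1,4), (1,5). Each pair (i,j) satisfies i < j and arr[i] > arr[j].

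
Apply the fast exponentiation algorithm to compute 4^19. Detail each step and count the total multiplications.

Computing 4^19 by squaring (build up from 4^1; each line after the first costs one multiplication):

4^1 = 4
4^2 = (4^1)^2 = 4^2 = 16
4^4 = (4^2)^2 = 16^2 = 256
4^8 = (4^4)^2 = 256^2 = 65536
4^9 = 4 * 4^8 = 4 * 65536 = 262144
4^18 = (4^9)^2 = 262144^2 = 68719476736
4^19 = 4 * 4^18 = 4 * 68719476736 = 274877906944

Result: 274877906944
Multiplications needed: 6 (6 lines after 4^1)

4^19 = 274877906944. Using exponentiation by squaring, this requires 6 multiplications. The key idea: if the exponent is even, square the half-power; if odd, multiply by the base once.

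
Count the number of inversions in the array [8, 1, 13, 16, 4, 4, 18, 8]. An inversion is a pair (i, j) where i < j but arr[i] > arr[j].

Finding inversions in [8, 1, 13, 16, 4, 4, 18, 8]:

(0, 1): arr[0]=8 > arr[1]=1
(0, 4): arr[0]=8 > arr[4]=4
(0, 5): arr[0]=8 > arr[5]=4
(2, 4): arr[2]=13 > arr[4]=4
(2, 5): arr[2]=13 > arr[5]=4
(2, 7): arr[2]=13 > arr[7]=8
(3, 4): arr[3]=16 > arr[4]=4
(3, 5): arr[3]=16 > arr[5]=4
(3, 7): arr[3]=16 > arr[7]=8
(6, 7): arr[6]=18 > arr[7]=8

Total inversions: 10

The array has 10 inversion(s): (0,1), (0,4), (0,5), (2,4), (2,5), (2,7), (3,4), (3,5), (3,7), (6,7). Each pair (i,j) satisfies i < j and arr[i] > arr[j].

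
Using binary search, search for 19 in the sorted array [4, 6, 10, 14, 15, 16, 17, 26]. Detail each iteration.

Binary search for 19 in [4, 6, 10, 14, 15, 16, 17, 26]:

lo=0, hi=7, mid=3, arr[mid]=14 -> 14 < 19, search right half
lo=4, hi=7, mid=5, arr[mid]=16 -> 16 < 19, search right half
lo=6, hi=7, mid=6, arr[mid]=17 -> 17 < 19, search right half
lo=7, hi=7, mid=7, arr[mid]=26 -> 26 > 19, search left half
lo=7 > hi=6, target 19 not found

Binary search determines that 19 is not in the array after 4 comparisons. The search space was exhausted without finding the target.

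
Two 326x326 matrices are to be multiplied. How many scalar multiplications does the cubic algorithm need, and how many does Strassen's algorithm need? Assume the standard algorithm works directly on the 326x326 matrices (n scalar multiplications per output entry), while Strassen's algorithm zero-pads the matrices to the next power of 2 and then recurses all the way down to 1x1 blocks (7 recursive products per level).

Matrix multiplication for 326x326 matrices:

Strassen's algorithm requires power-of-2 dimensions. Pad 326x326 to 512x512 (next power of 2).

Standard algorithm: 326^3 = 34645976 multiplications
Strassen's algorithm: 7^(log2(512)) = 7^9 = 40353607 multiplications
Difference: 34645976 - 40353607 = -5707631 (Strassen uses MORE here due to padding overhead — for small or just-over-power-of-2 n, padding can outweigh the per-level savings)

Standard: 34645976 multiplications (326^3). Strassen: 40353607 multiplications (7^9, after padding to 512x512). Strassen reduces 8 recursive multiplications to 7 at each level.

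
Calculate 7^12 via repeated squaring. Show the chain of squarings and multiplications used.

Computing 7^12 by squaring (build up from 7^1; each line after the first costs one multiplication):

7^1 = 7
7^2 = (7^1)^2 = 7^2 = 49
7^3 = 7 * 7^2 = 7 * 49 = 343
7^6 = (7^3)^2 = 343^2 = 117649
7^12 = (7^6)^2 = 117649^2 = 13841287201

Result: 13841287201
Multiplications needed: 4 (4 lines after 7^1)

7^12 = 13841287201. Using exponentiation by squaring, this requires 4 multiplications. The key idea: if the exponent is even, square the half-power; if odd, multiply by the base once.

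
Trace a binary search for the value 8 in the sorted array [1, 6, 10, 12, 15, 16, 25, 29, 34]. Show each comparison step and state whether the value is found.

Binary search for 8 in [1, 6, 10, 12, 15, 16, 25, 29, 34]:

lo=0, hi=8, mid=4, arr[mid]=15 -> 15 > 8, search left half
lo=0, hi=3, mid=1, arr[mid]=6 -> 6 < 8, search right half
lo=2, hi=3, mid=2, arr[mid]=10 -> 10 > 8, search left half
lo=2 > hi=1, target 8 not found

Binary search determines that 8 is not in the array after 3 comparisons. The search space was exhausted without finding the target.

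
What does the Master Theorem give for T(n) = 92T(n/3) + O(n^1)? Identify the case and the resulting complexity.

Master Theorem for T(n) = 92T(n/3) + O(n^1):

a = 92, b = 3, c = 1
log_b(a) = log_3(92) = 4.1159

Case 1: c = 1 < log_3(92) = 4.1159
T(n) = O(n^(log_3 92))

For T(n) = 92T(n/3) + O(n^1): log_3(92) = 4.1159. This is Case 1 of the Master Theorem (c < log_b(a), work dominated by leaves), giving O(n^(log_3 92)).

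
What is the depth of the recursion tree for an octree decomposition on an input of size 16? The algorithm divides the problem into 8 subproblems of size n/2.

For divide and conquer with division factor 2:

Problem sizes at each level:
Level 0: 16
Level 1: 8
Level 2: 4
Level 3: 2
Level 4: 1

The root is level 0 and the size-1 base case is level 4 (the tree spans levels 0 through 4, i.e. 5 levels counting the root), so the depth is the number of divisions: log_2(16) = 4

The recursion tree depth is log_2(16) = 4. At each level, the problem size is divided by 2, so it takes 4 divisions to reduce to a base case of size 1. The algorithm makes 8 recursive calls at each level.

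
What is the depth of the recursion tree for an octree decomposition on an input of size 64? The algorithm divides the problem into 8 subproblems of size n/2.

For divide and conquer with division factor 2:

Problem sizes at each level:
Level 0: 64
Level 1: 32
Level 2: 16
Level 3: 8
Level 4: 4
Level 5: 2
Level 6: 1

The root is level 0 and the size-1 base case is level 6 (the tree spans levels 0 through 6, i.e. 7 levels counting the root), so the depth is the number of divisions: log_2(64) = 6

The recursion tree depth is log_2(64) = 6. At each level, the problem size is divided by 2, so it takes 6 divisions to reduce to a base case of size 1. The algorithm makes 8 recursive calls at each level.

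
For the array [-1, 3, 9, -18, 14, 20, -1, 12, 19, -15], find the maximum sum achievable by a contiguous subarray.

Using Kadane's algorithm on [-1, 3, 9, -18, 14, 20, -1, 12, 19, -15]:

Scanning through the array:
Position 1 (value 3): max_ending_here = 3, max_so_far = 3
Position 2 (value 9): max_ending_here = 12, max_so_far = 12
Position 3 (value -18): max_ending_here = -6, max_so_far = 12
Position 4 (value 14): max_ending_here = 14, max_so_far = 14
Position 5 (value 20): max_ending_here = 34, max_so_far = 34
Position 6 (value -1): max_ending_here = 33, max_so_far = 34
Position 7 (value 12): max_ending_here = 45, max_so_far = 45
Position 8 (value 19): max_ending_here = 64, max_so_far = 64
Position 9 (value -15): max_ending_here = 49, max_so_far = 64

Maximum subarray: [14, 20, -1, 12, 19]
Maximum sum: 64

The maximum subarray is [14, 20, -1, 12, 19] with sum 64. This subarray runs from index 4 to index 8.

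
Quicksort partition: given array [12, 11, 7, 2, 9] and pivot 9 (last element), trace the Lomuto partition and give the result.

Lomuto partition with pivot = 9:

Initial array: [12, 11, 7, 2, 9]

arr[0]=12 > 9: no swap
arr[1]=11 > 9: no swap
arr[2]=7 <= 9: swap with position 0, array becomes [7, 11, 12, 2, 9]
arr[3]=2 <= 9: swap with position 1, array becomes [7, 2, 12, 11, 9]

Place pivot at position 2: [7, 2, 9, 11, 12]
Pivot position: 2

After partitioning with pivot 9, the array becomes [7, 2, 9, 11, 12]. The pivot is placed at index 2. All elements to the left of the pivot are <= 9, and all elements to the right are > 9.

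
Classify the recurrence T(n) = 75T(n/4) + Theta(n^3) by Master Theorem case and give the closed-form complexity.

Master Theorem for T(n) = 75T(n/4) + O(n^3):

a = 75, b = 4, c = 3
log_b(a) = log_4(75) = 3.1144

Case 1: c = 3 < log_4(75) = 3.1144
T(n) = O(n^(log_4 75))

For T(n) = 75T(n/4) + O(n^3): log_4(75) = 3.1144. This is Case 1 of the Master Theorem (c < log_b(a), work dominated by leaves), giving O(n^(log_4 75)).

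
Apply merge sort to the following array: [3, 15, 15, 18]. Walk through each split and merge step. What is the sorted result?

Merge sort trace:

Split: [3, 15, 15, 18] -> [3, 15] and [15, 18]
  Split: [3, 15] -> [3] and [15]
  Merge: [3] + [15] -> [3, 15]
  Split: [15, 18] -> [15] and [18]
  Merge: [15] + [18] -> [15, 18]
Merge: [3, 15] + [15, 18] -> [3, 15, 15, 18]

Final sorted array: [3, 15, 15, 18]

The merge sort proceeds by recursively splitting the array and merging sorted halves.
After all merges, the sorted array is [3, 15, 15, 18].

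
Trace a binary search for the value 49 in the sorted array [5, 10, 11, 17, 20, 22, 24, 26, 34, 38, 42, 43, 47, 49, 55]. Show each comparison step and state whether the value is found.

Binary search for 49 in [5, 10, 11, 17, 20, 22, 24, 26, 34, 38, 42, 43, 47, 49, 55]:

lo=0, hi=14, mid=7, arr[mid]=26 -> 26 < 49, search right half
lo=8, hi=14, mid=11, arr[mid]=43 -> 43 < 49, search right half
lo=12, hi=14, mid=13, arr[mid]=49 -> Found target at index 13!

Binary search finds 49 at index 13 after 3 comparisons. The search repeatedly halves the search space by comparing with the middle element.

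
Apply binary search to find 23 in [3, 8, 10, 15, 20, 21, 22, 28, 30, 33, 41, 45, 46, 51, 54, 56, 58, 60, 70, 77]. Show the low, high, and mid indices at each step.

Binary search for 23 in [3, 8, 10, 15, 20, 21, 22, 28, 30, 33, 41, 45, 46, 51, 54, 56, 58, 60, 70, 77]:

lo=0, hi=19, mid=9, arr[mid]=33 -> 33 > 23, search left half
lo=0, hi=8, mid=4, arr[mid]=20 -> 20 < 23, search right half
lo=5, hi=8, mid=6, arr[mid]=22 -> 22 < 23, search right half
lo=7, hi=8, mid=7, arr[mid]=28 -> 28 > 23, search left half
lo=7 > hi=6, target 23 not found

Binary search determines that 23 is not in the array after 4 comparisons. The search space was exhausted without finding the target.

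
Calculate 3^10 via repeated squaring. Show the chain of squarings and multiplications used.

Computing 3^10 by squaring (build up from 3^1; each line after the first costs one multiplication):

3^1 = 3
3^2 = (3^1)^2 = 3^2 = 9
3^4 = (3^2)^2 = 9^2 = 81
3^5 = 3 * 3^4 = 3 * 81 = 243
3^10 = (3^5)^2 = 243^2 = 59049

Result: 59049
Multiplications needed: 4 (4 lines after 3^1)

3^10 = 59049. Using exponentiation by squaring, this requires 4 multiplications. The key idea: if the exponent is even, square the half-power; if odd, multiply by the base once.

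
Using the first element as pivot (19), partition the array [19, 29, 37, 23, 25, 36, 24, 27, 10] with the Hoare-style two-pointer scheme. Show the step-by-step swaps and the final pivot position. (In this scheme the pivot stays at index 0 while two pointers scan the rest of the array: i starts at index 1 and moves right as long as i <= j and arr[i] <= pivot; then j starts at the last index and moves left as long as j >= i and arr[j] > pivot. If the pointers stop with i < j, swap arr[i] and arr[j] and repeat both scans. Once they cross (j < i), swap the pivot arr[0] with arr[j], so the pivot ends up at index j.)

Hoare-style two-pointer partition with pivot = 19:

Initial array: [19, 29, 37, 23, 25, 36, 24, 27, 10]

Pointers start at i = 1, j = 8.
i stops at index 1 (arr[1]=29 > 19), j stops at index 8 (arr[8]=10 <= 19): swap arr[1] and arr[8], array becomes [19, 10, 37, 23, 25, 36, 24, 27, 29]
i ends at 2, j ends at 1: the pointers have crossed (j < i), so scanning stops.

Swap pivot arr[0] with arr[1] to place pivot at position 1: [10, 19, 37, 23, 25, 36, 24, 27, 29]
Pivot position: 1

After partitioning with pivot 19, the array becomes [10, 19, 37, 23, 25, 36, 24, 27, 29]. The pivot is placed at index 1. All elements to the left of the pivot are <= 19, and all elements to the right are > 19.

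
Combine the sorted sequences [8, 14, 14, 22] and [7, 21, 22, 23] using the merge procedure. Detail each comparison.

Merging process:

Compare 8 vs 7: take 7 from right. Merged: [7]
Compare 8 vs 21: take 8 from left. Merged: [7, 8]
Compare 14 vs 21: take 14 from left. Merged: [7, 8, 14]
Compare 14 vs 21: take 14 from left. Merged: [7, 8, 14, 14]
Compare 22 vs 21: take 21 from right. Merged: [7, 8, 14, 14, 21]
Compare 22 vs 22: take 22 from left. Merged: [7, 8, 14, 14, 21, 22]
Append remaining from right: [22, 23]. Merged: [7, 8, 14, 14, 21, 22, 22, 23]

Final merged array: [7, 8, 14, 14, 21, 22, 22, 23]
Total comparisons: 6

The merged array is [7, 8, 14, 14, 21, 22, 22, 23], requiring 6 comparisons. The merge step runs in O(n) time where n is the total number of elements.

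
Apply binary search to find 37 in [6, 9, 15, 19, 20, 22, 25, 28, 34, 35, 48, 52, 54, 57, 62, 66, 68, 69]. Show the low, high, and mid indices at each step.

Binary search for 37 in [6, 9, 15, 19, 20, 22, 25, 28, 34, 35, 48, 52, 54, 57, 62, 66, 68, 69]:

lo=0, hi=17, mid=8, arr[mid]=34 -> 34 < 37, search right half
lo=9, hi=17, mid=13, arr[mid]=57 -> 57 > 37, search left half
lo=9, hi=12, mid=10, arr[mid]=48 -> 48 > 37, search left half
lo=9, hi=9, mid=9, arr[mid]=35 -> 35 < 37, search right half
lo=10 > hi=9, target 37 not found

Binary search determines that 37 is not in the array after 4 comparisons. The search space was exhausted without finding the target.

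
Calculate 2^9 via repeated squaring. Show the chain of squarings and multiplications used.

Computing 2^9 by squaring (build up from 2^1; each line after the first costs one multiplication):

2^1 = 2
2^2 = (2^1)^2 = 2^2 = 4
2^4 = (2^2)^2 = 4^2 = 16
2^8 = (2^4)^2 = 16^2 = 256
2^9 = 2 * 2^8 = 2 * 256 = 512

Result: 512
Multiplications needed: 4 (4 lines after 2^1)

2^9 = 512. Using exponentiation by squaring, this requires 4 multiplications. The key idea: if the exponent is even, square the half-power; if odd, multiply by the base once.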